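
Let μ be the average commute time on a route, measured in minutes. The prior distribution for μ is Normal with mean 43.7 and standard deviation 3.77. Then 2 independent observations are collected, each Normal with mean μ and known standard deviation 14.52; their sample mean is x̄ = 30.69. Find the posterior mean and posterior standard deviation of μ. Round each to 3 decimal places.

Prior precision 1/τ₀² = 1/3.77² = 0.0703586; data precision n/σ² = 2/14.52² = 0.00948630.
Posterior precision = 0.0703586 + 0.00948630 = 0.0798449, giving posterior SD = 1/√0.0798449 = 3.539.
Posterior mean = (0.0703586·43.7 + 0.00948630·30.69) / 0.0798449 = 42.154.

Posterior mean ≈ 42.154; posterior SD ≈ 3.539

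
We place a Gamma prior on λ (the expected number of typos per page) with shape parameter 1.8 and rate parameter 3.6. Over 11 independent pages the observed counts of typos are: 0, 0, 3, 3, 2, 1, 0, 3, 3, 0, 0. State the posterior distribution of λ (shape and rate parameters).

Posterior: Gamma(shape=16.8, rate=14.6)

The Poisson likelihood adds the total count to the shape and the number of exposure periods to the rate. Here ∑xᵢ = 15 and n = 11, so shape 1.8→16.8 and rate 3.6→14.6.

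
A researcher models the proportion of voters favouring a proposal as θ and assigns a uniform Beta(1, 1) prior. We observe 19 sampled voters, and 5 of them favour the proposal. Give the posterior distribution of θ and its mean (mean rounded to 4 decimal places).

Posterior: Beta(6, 15); mean ≈ 0.2857

Observing 5 successes and 14 failures updates Beta(1, 1) by adding the success and failure counts to the two shape parameters: α = 1+5 = 6, β = 1+14 = 15.
Posterior mean = α/(α+β) = 6/21 = 0.2857.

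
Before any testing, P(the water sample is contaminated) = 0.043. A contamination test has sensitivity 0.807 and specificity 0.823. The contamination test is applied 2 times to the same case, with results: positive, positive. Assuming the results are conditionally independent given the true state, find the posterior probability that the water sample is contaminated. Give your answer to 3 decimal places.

Posterior P(H) ≈ 0.483

With H the event that the water sample is contaminated, the joint likelihood of the observed sequence is P(data|H) = 0.807·0.807 = 0.65125 and P(data|¬H) = 0.177·0.177 = 0.031329.
Bayes: P(H|data) = 0.043·0.65125 / (0.043·0.65125 + 0.957·0.031329) = 0.028004/0.057986 = 0.4829.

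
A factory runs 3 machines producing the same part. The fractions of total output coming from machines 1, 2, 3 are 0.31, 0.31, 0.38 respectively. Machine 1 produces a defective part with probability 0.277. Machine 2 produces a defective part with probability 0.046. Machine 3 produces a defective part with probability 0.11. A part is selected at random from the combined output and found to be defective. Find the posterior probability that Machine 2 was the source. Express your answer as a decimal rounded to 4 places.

Posterior probability ≈ 0.1005

Tabulate prior·likelihood by source: [1] prior 0.31, lik 0.277, product 0.08587; [2] prior 0.31, lik 0.046, product 0.01426; [3] prior 0.38, lik 0.11, product 0.04180.
Normalizing constant = 0.14193; the posterior for Machine 2 is its product over the sum, 0.01426/0.14193 = 0.1005.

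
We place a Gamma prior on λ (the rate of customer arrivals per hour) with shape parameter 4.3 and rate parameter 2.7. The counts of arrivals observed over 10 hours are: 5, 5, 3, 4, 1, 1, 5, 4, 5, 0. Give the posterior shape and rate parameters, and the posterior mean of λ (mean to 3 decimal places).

Total count ∑xᵢ = 33 over n = 10 hours.
Gamma is conjugate to the Poisson likelihood: posterior is Gamma(shape = 4.3+33 = 37.3, rate = 2.7+10 = 12.7).
E[λ | data] = 37.3/12.7 = 2.937.

Posterior: Gamma(shape=37.3, rate=12.7); mean ≈ 2.937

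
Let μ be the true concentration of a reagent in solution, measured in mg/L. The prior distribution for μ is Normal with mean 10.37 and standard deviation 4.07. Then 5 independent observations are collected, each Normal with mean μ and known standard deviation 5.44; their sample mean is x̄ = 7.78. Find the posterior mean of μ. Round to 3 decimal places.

Prior precision 1/τ₀² = 1/4.07² = 0.0603686; data precision n/σ² = 5/5.44² = 0.168955.
Posterior precision = 0.0603686 + 0.168955 = 0.229324.
Posterior mean = (0.0603686·10.37 + 0.168955·7.78) / 0.229324 = 8.462.

Posterior mean ≈ 8.462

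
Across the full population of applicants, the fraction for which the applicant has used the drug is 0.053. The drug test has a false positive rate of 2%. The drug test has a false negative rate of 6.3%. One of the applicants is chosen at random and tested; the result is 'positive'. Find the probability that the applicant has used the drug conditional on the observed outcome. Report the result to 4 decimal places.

P(H | E) ≈ 0.7239

Let H be the event that the applicant has used the drug. P(H) = 0.053, so P(¬H) = 0.947. With E the 'positive' result, P(E|H) = 0.937 and P(E|¬H) = 0.02.
P(E) = 0.937·0.053 + 0.02·0.947 = 0.049661 + 0.018940 = 0.068601.
By Bayes' theorem, P(H|E) = 0.049661 / 0.068601 = 0.7239.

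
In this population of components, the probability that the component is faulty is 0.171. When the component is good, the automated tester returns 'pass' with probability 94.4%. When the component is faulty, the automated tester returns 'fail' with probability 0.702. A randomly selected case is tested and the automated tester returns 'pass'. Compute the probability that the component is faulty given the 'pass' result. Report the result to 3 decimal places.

P(H | E) ≈ 0.061

Let H be the event that the component is faulty. P(H) = 0.171, so P(¬H) = 0.829. With E the 'pass' result, P(E|H) = 0.298 and P(E|¬H) = 0.944.
P(E) = 0.298·0.171 + 0.944·0.829 = 0.050958 + 0.78258 = 0.83353.
By Bayes' theorem, P(H|E) = 0.050958 / 0.83353 = 0.061.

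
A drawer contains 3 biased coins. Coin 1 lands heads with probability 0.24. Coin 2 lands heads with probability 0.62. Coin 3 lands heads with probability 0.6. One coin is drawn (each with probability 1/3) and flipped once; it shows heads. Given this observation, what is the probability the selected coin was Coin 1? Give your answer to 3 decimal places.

Posterior probability ≈ 0.164

P(heads|C1) = 0.24; P(heads|C2) = 0.62; P(heads|C3) = 0.6.
Prior × likelihood for each source: 0.333333·0.24=0.08000, 0.333333·0.62=0.2067, 0.333333·0.6=0.2000. Summing gives P(heads) = 0.48667.
P(Coin 1 | heads) = 0.08000 / 0.48667 = 0.164.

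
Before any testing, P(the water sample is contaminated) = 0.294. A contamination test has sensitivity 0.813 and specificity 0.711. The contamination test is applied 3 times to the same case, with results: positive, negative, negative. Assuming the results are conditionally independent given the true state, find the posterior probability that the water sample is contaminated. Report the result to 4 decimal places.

Posterior P(H) ≈ 0.0750

Let H be the event that the water sample is contaminated; start with P(H) = 0.294. P('positive'|H) = 0.813, P('positive'|¬H) = 0.289.
Update on result 1 ('positive'): P(H) ← 0.813·0.2940 / (0.813·0.2940 + 0.289·0.7060) = 0.23902/0.44306 = 0.5395.
Update on result 2 ('negative'): P(H) ← 0.187·0.5395 / (0.187·0.5395 + 0.711·0.4605) = 0.10088/0.42831 = 0.2355.
Update on result 3 ('negative'): P(H) ← 0.187·0.2355 / (0.187·0.2355 + 0.711·0.7645) = 0.044046/0.58758 = 0.0750.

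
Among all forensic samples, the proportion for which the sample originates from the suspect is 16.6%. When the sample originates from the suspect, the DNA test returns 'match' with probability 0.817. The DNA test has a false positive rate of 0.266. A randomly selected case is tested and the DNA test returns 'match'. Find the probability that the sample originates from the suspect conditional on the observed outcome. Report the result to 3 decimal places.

Let H be the event that the sample originates from the suspect. P(H) = 0.166, so P(¬H) = 0.834. With E the 'match' result, P(E|H) = 0.817 and P(E|¬H) = 0.266.
P(E) = 0.817·0.166 + 0.266·0.834 = 0.13562 + 0.22184 = 0.35747.
By Bayes' theorem, P(H|E) = 0.13562 / 0.35747 = 0.379.

P(H | E) ≈ 0.379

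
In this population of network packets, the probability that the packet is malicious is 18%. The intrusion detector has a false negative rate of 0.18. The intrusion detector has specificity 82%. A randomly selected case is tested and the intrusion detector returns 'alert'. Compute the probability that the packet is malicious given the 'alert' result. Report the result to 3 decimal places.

Let H be the event that the packet is malicious. P(H) = 0.18, so P(¬H) = 0.82. With E the 'alert' result, P(E|H) = 0.82 and P(E|¬H) = 0.18.
P(E) = 0.82·0.18 + 0.18·0.82 = 0.14760 + 0.14760 = 0.29520.
By Bayes' theorem, P(H|E) = 0.14760 / 0.29520 = 0.500.

P(H | E) ≈ 0.500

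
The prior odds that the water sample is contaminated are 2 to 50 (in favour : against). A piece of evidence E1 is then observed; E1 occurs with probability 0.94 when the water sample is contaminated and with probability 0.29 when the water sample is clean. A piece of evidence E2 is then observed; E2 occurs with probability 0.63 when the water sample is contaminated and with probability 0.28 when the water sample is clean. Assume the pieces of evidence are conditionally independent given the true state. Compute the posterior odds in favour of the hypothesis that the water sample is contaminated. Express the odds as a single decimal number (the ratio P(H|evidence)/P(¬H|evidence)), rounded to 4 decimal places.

Prior odds = 2/50 = 0.040000. In log-odds, ln(0.040000) = -3.2189.
Add log likelihood ratios: ln(3.2414) + ln(2.2500) = 1.9869.
Posterior log-odds = -1.2319, so posterior odds = exp(-1.2319) = 0.29172.

Posterior odds ≈ 0.2917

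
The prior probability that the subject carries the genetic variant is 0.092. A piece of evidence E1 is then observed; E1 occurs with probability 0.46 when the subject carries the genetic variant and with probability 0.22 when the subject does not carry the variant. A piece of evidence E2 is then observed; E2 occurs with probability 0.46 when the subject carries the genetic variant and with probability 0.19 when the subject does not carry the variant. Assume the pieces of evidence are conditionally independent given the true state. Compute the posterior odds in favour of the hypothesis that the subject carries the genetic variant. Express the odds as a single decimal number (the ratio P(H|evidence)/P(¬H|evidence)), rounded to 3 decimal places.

Posterior odds ≈ 0.513

Prior odds = 0.092/(1−0.092) = 0.10132.
Likelihood ratio for E1 = 0.46/0.22 = 2.0909.
Likelihood ratio for E2 = 0.46/0.19 = 2.4211.
Posterior odds = prior odds × LR₁ × LR₂ = 0.51291.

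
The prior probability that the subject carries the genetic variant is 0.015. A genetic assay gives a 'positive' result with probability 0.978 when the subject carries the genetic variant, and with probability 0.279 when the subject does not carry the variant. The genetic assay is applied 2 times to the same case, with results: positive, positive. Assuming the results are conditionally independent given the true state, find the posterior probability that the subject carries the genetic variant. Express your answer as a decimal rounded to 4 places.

Posterior P(H) ≈ 0.1576

With H the event that the subject carries the genetic variant, the joint likelihood of the observed sequence is P(data|H) = 0.978·0.978 = 0.95648 and P(data|¬H) = 0.279·0.279 = 0.077841.
Bayes: P(H|data) = 0.015·0.95648 / (0.015·0.95648 + 0.985·0.077841) = 0.014347/0.091021 = 0.1576.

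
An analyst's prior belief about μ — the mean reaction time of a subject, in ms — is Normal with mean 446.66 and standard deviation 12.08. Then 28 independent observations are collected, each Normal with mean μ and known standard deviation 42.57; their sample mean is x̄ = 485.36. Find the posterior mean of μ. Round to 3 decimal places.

Posterior mean ≈ 473.469

With known σ, the Normal prior is conjugate. Weight on the data is w = (n/σ²)/(n/σ² + 1/τ₀²) = 0.0154508/(0.0154508+0.00685277) = 0.69275.
Posterior mean = w·x̄ + (1−w)·μ₀ = 0.69275·485.36 + 0.30725·446.66 = 473.469.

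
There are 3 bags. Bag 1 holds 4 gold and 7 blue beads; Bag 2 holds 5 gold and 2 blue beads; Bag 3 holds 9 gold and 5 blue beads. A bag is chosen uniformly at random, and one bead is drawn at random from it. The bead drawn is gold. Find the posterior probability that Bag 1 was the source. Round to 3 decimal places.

Posterior probability ≈ 0.211

P(gold|Bag 1) = 0.3636; P(gold|Bag 2) = 0.7143; P(gold|Bag 3) = 0.6429.
Prior × likelihood for each source: 0.333333·0.3636=0.1212, 0.333333·0.7143=0.2381, 0.333333·0.6429=0.2143. Summing gives P(gold) = 0.57359.
P(Bag 1 | gold) = 0.1212 / 0.57359 = 0.211.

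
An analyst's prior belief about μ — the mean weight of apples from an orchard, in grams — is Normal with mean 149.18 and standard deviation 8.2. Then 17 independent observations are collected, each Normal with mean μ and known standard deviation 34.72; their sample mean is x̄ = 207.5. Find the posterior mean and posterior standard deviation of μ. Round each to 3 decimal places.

Posterior mean ≈ 177.565; posterior SD ≈ 5.875

Prior precision 1/τ₀² = 1/8.2² = 0.0148721; data precision n/σ² = 17/34.72² = 0.0141023.
Posterior precision = 0.0148721 + 0.0141023 = 0.0289744, giving posterior SD = 1/√0.0289744 = 5.875.
Posterior mean = (0.0148721·149.18 + 0.0141023·207.5) / 0.0289744 = 177.565.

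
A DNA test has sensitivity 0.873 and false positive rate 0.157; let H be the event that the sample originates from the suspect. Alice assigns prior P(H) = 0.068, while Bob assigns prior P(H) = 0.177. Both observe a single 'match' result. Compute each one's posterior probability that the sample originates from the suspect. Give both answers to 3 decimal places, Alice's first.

The likelihood ratio for a 'match' result is 0.873/0.157 = 5.5605.
Alice: prior odds 0.068/0.932 = 0.072961; posterior odds 0.40570; posterior probability 0.289.
Bob: prior odds 0.177/0.823 = 0.21507; posterior odds 1.1959; posterior probability 0.545.

Alice: 0.289; Bob: 0.545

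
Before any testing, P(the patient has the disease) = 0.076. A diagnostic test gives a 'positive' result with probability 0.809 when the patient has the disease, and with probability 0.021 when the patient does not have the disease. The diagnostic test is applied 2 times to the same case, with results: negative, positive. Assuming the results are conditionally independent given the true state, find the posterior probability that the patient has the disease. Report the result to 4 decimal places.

Posterior P(H) ≈ 0.3820

Let H be the event that the patient has the disease; start with P(H) = 0.076. P('positive'|H) = 0.809, P('positive'|¬H) = 0.021.
Update on result 1 ('negative'): P(H) ← 0.191·0.0760 / (0.191·0.0760 + 0.979·0.9240) = 0.014516/0.91911 = 0.0158.
Update on result 2 ('positive'): P(H) ← 0.809·0.0158 / (0.809·0.0158 + 0.021·0.9842) = 0.012777/0.033445 = 0.3820.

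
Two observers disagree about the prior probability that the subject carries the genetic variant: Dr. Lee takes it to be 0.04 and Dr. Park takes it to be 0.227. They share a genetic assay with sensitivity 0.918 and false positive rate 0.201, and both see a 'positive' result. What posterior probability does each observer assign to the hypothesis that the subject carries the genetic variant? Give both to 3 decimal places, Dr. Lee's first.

Dr. Lee: 0.160; Dr. Park: 0.573

The likelihood ratio for a 'positive' result is 0.918/0.201 = 4.5672.
Dr. Lee: prior odds 0.04/0.96 = 0.041667; posterior odds 0.19030; posterior probability 0.160.
Dr. Park: prior odds 0.227/0.773 = 0.29366; posterior odds 1.3412; posterior probability 0.573.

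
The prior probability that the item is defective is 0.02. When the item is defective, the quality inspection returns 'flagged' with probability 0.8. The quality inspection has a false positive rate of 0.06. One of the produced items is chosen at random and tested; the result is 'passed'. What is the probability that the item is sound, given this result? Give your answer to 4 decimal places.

P(¬H | E) ≈ 0.9957

Let H be the event that the item is defective. P(H) = 0.02, so P(¬H) = 0.98. With E the 'passed' result, P(E|H) = 0.2 and P(E|¬H) = 0.94.
P(E) = 0.2·0.02 + 0.94·0.98 = 0.0040000 + 0.92120 = 0.92520.
By Bayes' theorem, P(H|E) = 0.0040000 / 0.92520 = 0.0043. Hence P(¬H|E) = 1 − 0.0043 = 0.9957.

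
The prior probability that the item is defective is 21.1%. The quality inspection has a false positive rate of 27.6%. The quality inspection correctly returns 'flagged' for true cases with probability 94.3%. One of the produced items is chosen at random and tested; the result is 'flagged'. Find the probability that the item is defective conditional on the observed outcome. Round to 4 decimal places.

Let H be the event that the item is defective. P(H) = 0.211, so P(¬H) = 0.789. With E the 'flagged' result, P(E|H) = 0.943 and P(E|¬H) = 0.276.
P(E) = 0.943·0.211 + 0.276·0.789 = 0.19897 + 0.21776 = 0.41674.
By Bayes' theorem, P(H|E) = 0.19897 / 0.41674 = 0.4775.

P(H | E) ≈ 0.4775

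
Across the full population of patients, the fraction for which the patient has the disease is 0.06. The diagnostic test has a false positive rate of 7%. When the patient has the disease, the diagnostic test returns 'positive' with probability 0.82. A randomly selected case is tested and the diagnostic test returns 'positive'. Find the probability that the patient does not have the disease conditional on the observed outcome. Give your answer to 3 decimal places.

Write H for 'the patient has the disease'. Prior odds H:¬H = 0.06/0.94 = 0.063830. For the 'positive' outcome, the likelihood ratio is 0.82/0.07 = 11.714.
Posterior odds = 0.063830 × 11.714 = 0.74772, so P(H|E) = 0.74772/(1+0.74772) = 0.428. Then P(¬H|E) = 1 − 0.428 = 0.572.

P(¬H | E) ≈ 0.572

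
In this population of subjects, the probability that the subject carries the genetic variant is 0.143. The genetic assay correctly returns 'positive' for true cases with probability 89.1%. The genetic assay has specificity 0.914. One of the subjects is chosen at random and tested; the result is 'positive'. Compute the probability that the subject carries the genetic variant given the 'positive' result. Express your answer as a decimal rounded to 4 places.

Let H be the event that the subject carries the genetic variant. P(H) = 0.143, so P(¬H) = 0.857. With E the 'positive' result, P(E|H) = 0.891 and P(E|¬H) = 0.086.
P(E) = 0.891·0.143 + 0.086·0.857 = 0.12741 + 0.073702 = 0.20111.
By Bayes' theorem, P(H|E) = 0.12741 / 0.20111 = 0.6335.

P(H | E) ≈ 0.6335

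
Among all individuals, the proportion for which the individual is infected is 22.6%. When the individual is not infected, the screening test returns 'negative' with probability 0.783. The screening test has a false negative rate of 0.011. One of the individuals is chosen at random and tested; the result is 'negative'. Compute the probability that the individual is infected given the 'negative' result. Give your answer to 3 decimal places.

P(H | E) ≈ 0.004

Let H be the event that the individual is infected. P(H) = 0.226, so P(¬H) = 0.774. With E the 'negative' result, P(E|H) = 0.011 and P(E|¬H) = 0.783.
P(E) = 0.011·0.226 + 0.783·0.774 = 0.0024860 + 0.60604 = 0.60853.
By Bayes' theorem, P(H|E) = 0.0024860 / 0.60853 = 0.004.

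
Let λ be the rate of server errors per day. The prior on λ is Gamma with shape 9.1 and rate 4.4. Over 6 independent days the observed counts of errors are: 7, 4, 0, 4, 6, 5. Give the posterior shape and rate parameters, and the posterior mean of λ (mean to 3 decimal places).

Posterior: Gamma(shape=35.1, rate=10.4); mean ≈ 3.375

Total count ∑xᵢ = 26 over n = 6 days.
Gamma is conjugate to the Poisson likelihood: posterior is Gamma(shape = 9.1+26 = 35.1, rate = 4.4+6 = 10.4).
E[λ | data] = 35.1/10.4 = 3.375.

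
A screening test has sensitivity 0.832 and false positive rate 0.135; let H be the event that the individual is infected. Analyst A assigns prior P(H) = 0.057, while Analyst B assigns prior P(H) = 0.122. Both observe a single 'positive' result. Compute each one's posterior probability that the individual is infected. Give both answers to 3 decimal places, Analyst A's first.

Analyst A: 0.271; Analyst B: 0.461

The likelihood ratio for a 'positive' result is 0.832/0.135 = 6.1630.
Analyst A: prior odds 0.057/0.943 = 0.060445; posterior odds 0.37252; posterior probability 0.271.
Analyst B: prior odds 0.122/0.878 = 0.13895; posterior odds 0.85636; posterior probability 0.461.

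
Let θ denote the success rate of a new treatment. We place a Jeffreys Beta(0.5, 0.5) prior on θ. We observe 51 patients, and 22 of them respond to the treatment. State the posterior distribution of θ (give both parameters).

Posterior: Beta(22.5, 29.5)

Observing 22 successes and 29 failures updates Beta(0.5, 0.5) by adding the success and failure counts to the two shape parameters: α = 0.5+22 = 22.5, β = 0.5+29 = 29.5.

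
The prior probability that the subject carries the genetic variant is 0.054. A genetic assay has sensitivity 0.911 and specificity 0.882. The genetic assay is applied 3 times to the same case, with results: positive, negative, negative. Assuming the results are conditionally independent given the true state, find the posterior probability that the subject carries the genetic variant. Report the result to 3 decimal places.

Let H be the event that the subject carries the genetic variant; start with P(H) = 0.054. P('positive'|H) = 0.911, P('positive'|¬H) = 0.118.
Update on result 1 ('positive'): P(H) ← 0.911·0.0540 / (0.911·0.0540 + 0.118·0.9460) = 0.049194/0.16082 = 0.3059.
Update on result 2 ('negative'): P(H) ← 0.089·0.3059 / (0.089·0.3059 + 0.882·0.6941) = 0.027224/0.63943 = 0.0426.
Update on result 3 ('negative'): P(H) ← 0.089·0.0426 / (0.089·0.0426 + 0.882·0.9574) = 0.0037893/0.84824 = 0.0045.

Posterior P(H) ≈ 0.004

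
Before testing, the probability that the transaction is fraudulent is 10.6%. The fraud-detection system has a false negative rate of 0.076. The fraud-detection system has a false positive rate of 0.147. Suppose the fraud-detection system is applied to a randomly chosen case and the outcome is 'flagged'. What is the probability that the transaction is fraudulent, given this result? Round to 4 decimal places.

P(H | E) ≈ 0.4270

Let H be the event that the transaction is fraudulent. P(H) = 0.106, so P(¬H) = 0.894. With E the 'flagged' result, P(E|H) = 0.924 and P(E|¬H) = 0.147.
P(E) = 0.924·0.106 + 0.147·0.894 = 0.097944 + 0.13142 = 0.22936.
By Bayes' theorem, P(H|E) = 0.097944 / 0.22936 = 0.4270.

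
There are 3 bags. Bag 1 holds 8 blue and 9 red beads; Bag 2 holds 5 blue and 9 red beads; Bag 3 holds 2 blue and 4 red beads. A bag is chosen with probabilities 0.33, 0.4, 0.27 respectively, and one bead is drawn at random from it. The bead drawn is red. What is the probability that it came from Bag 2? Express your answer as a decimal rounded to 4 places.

Tabulate prior·likelihood by source: [1] prior 0.33, lik 0.5294, product 0.1747; [2] prior 0.4, lik 0.6429, product 0.2571; [3] prior 0.27, lik 0.6667, product 0.1800.
Normalizing constant = 0.61185; the posterior for Bag 2 is its product over the sum, 0.2571/0.61185 = 0.4203.

Posterior probability ≈ 0.4203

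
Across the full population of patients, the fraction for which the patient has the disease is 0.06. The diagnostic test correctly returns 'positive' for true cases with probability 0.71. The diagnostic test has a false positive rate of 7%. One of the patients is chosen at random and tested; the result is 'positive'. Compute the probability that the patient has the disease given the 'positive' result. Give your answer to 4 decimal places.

P(H | E) ≈ 0.3930

Write H for 'the patient has the disease'. Prior odds H:¬H = 0.06/0.94 = 0.063830. For the 'positive' outcome, the likelihood ratio is 0.71/0.07 = 10.143.
Posterior odds = 0.063830 × 10.143 = 0.64742, so P(H|E) = 0.64742/(1+0.64742) = 0.3930.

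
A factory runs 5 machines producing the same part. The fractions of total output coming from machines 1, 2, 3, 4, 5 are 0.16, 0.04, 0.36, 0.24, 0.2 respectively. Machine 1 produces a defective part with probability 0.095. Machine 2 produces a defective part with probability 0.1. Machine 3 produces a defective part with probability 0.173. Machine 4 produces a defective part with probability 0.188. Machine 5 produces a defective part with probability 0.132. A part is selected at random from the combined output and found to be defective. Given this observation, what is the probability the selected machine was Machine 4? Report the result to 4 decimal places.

P(defective|M1) = 0.095; P(defective|M2) = 0.1; P(defective|M3) = 0.173; P(defective|M4) = 0.188; P(defective|M5) = 0.132.
Prior × likelihood for each source: 0.16·0.095=0.01520, 0.04·0.1=0.004000, 0.36·0.173=0.06228, 0.24·0.188=0.04512, 0.2·0.132=0.02640. Summing gives P(defective) = 0.15300.
P(Machine 4 | defective) = 0.04512 / 0.15300 = 0.2949.

Posterior probability ≈ 0.2949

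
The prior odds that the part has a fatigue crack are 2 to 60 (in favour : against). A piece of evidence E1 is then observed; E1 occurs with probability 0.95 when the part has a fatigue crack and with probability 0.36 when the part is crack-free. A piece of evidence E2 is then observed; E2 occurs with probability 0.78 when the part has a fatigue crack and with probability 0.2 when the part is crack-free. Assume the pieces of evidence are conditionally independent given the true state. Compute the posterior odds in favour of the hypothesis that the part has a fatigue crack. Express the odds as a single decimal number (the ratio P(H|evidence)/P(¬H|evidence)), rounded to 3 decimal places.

Posterior odds ≈ 0.343

Prior odds = 2/60 = 0.033333.
Likelihood ratio for E1 = 0.95/0.36 = 2.6389.
Likelihood ratio for E2 = 0.78/0.2 = 3.9000.
Posterior odds = prior odds × LR₁ × LR₂ = 0.34306.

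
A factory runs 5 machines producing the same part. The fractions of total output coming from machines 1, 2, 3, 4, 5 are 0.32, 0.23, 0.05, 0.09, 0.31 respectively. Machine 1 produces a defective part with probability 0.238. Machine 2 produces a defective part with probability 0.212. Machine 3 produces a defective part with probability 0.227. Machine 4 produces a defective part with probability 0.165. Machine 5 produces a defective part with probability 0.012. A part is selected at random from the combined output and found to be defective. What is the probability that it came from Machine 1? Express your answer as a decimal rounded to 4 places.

Tabulate prior·likelihood by source: [1] prior 0.32, lik 0.238, product 0.07616; [2] prior 0.23, lik 0.212, product 0.04876; [3] prior 0.05, lik 0.227, product 0.01135; [4] prior 0.09, lik 0.165, product 0.01485; [5] prior 0.31, lik 0.012, product 0.003720.
Normalizing constant = 0.15484; the posterior for Machine 1 is its product over the sum, 0.07616/0.15484 = 0.4919.

Posterior probability ≈ 0.4919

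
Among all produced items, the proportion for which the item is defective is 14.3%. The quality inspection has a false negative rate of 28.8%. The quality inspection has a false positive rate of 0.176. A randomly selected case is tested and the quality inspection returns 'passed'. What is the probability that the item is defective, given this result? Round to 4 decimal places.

Let H be the event that the item is defective. P(H) = 0.143, so P(¬H) = 0.857. With E the 'passed' result, P(E|H) = 0.288 and P(E|¬H) = 0.824.
P(E) = 0.288·0.143 + 0.824·0.857 = 0.041184 + 0.70617 = 0.74735.
By Bayes' theorem, P(H|E) = 0.041184 / 0.74735 = 0.0551.

P(H | E) ≈ 0.0551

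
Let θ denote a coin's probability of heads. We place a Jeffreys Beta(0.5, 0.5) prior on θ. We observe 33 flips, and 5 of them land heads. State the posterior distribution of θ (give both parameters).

Observing 5 successes and 28 failures updates Beta(0.5, 0.5) by adding the success and failure counts to the two shape parameters: α = 0.5+5 = 5.5, β = 0.5+28 = 28.5.

Posterior: Beta(5.5, 28.5)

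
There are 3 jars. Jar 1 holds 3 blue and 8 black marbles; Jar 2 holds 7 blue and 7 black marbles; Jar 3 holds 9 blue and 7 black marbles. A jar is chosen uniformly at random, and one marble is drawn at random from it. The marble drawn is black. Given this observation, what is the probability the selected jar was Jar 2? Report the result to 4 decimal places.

Posterior probability ≈ 0.3003

Tabulate prior·likelihood by source: [1] prior 0.333333, lik 0.7273, product 0.2424; [2] prior 0.333333, lik 0.5, product 0.1667; [3] prior 0.333333, lik 0.4375, product 0.1458.
Normalizing constant = 0.55492; the posterior for Jar 2 is its product over the sum, 0.1667/0.55492 = 0.3003.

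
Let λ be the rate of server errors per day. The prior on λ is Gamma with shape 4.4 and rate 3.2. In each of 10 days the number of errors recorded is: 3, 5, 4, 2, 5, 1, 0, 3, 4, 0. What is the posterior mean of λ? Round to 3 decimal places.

The Poisson likelihood adds the total count to the shape and the number of exposure periods to the rate. Here ∑xᵢ = 27 and n = 10, so shape 4.4→31.4 and rate 3.2→13.2.
Posterior mean = shape/rate = 31.4/13.2 = 2.379.

Posterior mean ≈ 2.379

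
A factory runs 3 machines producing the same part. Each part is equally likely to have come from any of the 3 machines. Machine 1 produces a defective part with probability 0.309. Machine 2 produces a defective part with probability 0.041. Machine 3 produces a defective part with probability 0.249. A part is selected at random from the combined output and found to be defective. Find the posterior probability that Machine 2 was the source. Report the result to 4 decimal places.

P(defective|M1) = 0.309; P(defective|M2) = 0.041; P(defective|M3) = 0.249.
Prior × likelihood for each source: 0.333333·0.309=0.1030, 0.333333·0.041=0.01367, 0.333333·0.249=0.08300. Summing gives P(defective) = 0.19967.
P(Machine 2 | defective) = 0.01367 / 0.19967 = 0.0684.

Posterior probability ≈ 0.0684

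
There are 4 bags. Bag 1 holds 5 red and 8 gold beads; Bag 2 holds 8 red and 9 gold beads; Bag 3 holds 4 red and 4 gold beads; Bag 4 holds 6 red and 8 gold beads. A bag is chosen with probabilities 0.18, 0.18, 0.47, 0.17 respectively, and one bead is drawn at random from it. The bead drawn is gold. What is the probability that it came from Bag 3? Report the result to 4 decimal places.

P(gold|Bag 1) = 0.6154; P(gold|Bag 2) = 0.5294; P(gold|Bag 3) = 0.5; P(gold|Bag 4) = 0.5714.
Prior × likelihood for each source: 0.18·0.6154=0.1108, 0.18·0.5294=0.09529, 0.47·0.5=0.2350, 0.17·0.5714=0.09714. Summing gives P(gold) = 0.53821.
P(Bag 3 | gold) = 0.2350 / 0.53821 = 0.4366.

Posterior probability ≈ 0.4366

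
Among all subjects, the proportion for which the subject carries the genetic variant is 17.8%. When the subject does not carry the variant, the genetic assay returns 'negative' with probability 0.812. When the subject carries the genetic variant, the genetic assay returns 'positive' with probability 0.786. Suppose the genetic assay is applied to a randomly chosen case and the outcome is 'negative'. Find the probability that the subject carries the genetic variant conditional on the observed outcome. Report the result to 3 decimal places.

P(H | E) ≈ 0.054

Let H be the event that the subject carries the genetic variant. P(H) = 0.178, so P(¬H) = 0.822. With E the 'negative' result, P(E|H) = 0.214 and P(E|¬H) = 0.812.
P(E) = 0.214·0.178 + 0.812·0.822 = 0.038092 + 0.66746 = 0.70556.
By Bayes' theorem, P(H|E) = 0.038092 / 0.70556 = 0.054.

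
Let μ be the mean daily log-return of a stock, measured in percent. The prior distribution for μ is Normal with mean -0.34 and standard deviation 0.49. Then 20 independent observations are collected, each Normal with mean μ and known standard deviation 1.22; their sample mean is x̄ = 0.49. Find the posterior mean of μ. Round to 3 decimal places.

Posterior mean ≈ 0.294

Prior precision 1/τ₀² = 1/0.49² = 4.16493; data precision n/σ² = 20/1.22² = 13.4372.
Posterior precision = 4.16493 + 13.4372 = 17.6022.
Posterior mean = (4.16493·-0.34 + 13.4372·0.49) / 17.6022 = 0.294.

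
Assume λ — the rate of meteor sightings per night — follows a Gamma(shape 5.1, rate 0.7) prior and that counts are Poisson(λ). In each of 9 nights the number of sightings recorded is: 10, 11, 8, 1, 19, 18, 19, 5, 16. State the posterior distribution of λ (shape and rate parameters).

Posterior: Gamma(shape=112.1, rate=9.7)

Total count ∑xᵢ = 107 over n = 9 nights.
Gamma is conjugate to the Poisson likelihood: posterior is Gamma(shape = 5.1+107 = 112.1, rate = 0.7+9 = 9.7).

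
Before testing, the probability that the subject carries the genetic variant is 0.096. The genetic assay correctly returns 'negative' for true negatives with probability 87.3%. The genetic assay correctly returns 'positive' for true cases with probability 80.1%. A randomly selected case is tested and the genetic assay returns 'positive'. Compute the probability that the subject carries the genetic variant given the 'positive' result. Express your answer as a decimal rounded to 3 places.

P(H | E) ≈ 0.401

Write H for 'the subject carries the genetic variant'. Prior odds H:¬H = 0.096/0.904 = 0.10619. For the 'positive' outcome, the likelihood ratio is 0.801/0.127 = 6.3071.
Posterior odds = 0.10619 × 6.3071 = 0.66978, so P(H|E) = 0.66978/(1+0.66978) = 0.401.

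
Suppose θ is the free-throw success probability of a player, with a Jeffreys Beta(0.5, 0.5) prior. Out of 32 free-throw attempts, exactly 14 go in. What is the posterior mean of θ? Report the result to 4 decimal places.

Observing 14 successes and 18 failures updates Beta(0.5, 0.5) by adding the success and failure counts to the two shape parameters: α = 0.5+14 = 14.5, β = 0.5+18 = 18.5.
Posterior mean = α/(α+β) = 14.5/33 = 0.4394.

Posterior mean ≈ 0.4394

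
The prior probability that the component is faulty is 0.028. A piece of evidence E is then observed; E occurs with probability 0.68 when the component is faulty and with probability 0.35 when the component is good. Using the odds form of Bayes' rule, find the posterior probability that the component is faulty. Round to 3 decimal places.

Posterior probability ≈ 0.053

Prior odds = 0.028/(1−0.028) = 0.028807.
Likelihood ratio for E = 0.68/0.35 = 1.9429.
Posterior odds = prior odds × LR = 0.055967.
Posterior probability = odds/(1+odds) = 0.055967/1.0560 = 0.053.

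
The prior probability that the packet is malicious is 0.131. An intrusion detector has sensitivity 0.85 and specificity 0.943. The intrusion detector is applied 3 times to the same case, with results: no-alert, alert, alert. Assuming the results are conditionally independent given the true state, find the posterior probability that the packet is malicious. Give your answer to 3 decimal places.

With H the event that the packet is malicious, the joint likelihood of the observed sequence is P(data|H) = 0.15·0.85·0.85 = 0.10837 and P(data|¬H) = 0.943·0.057·0.057 = 0.0030638.
Bayes: P(H|data) = 0.131·0.10837 / (0.131·0.10837 + 0.869·0.0030638) = 0.014197/0.016860 = 0.8421.

Posterior P(H) ≈ 0.842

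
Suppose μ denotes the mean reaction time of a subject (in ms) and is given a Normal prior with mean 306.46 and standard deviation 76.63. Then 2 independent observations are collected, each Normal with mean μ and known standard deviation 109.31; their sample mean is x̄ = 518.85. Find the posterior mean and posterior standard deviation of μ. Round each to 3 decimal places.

Prior precision 1/τ₀² = 1/76.63² = 0.00017030; data precision n/σ² = 2/109.31² = 0.00016738.
Posterior precision = 0.00017030 + 0.00016738 = 0.00033768, giving posterior SD = 1/√0.00033768 = 54.419.
Posterior mean = (0.00017030·306.46 + 0.00016738·518.85) / 0.00033768 = 411.739.

Posterior mean ≈ 411.739; posterior SD ≈ 54.419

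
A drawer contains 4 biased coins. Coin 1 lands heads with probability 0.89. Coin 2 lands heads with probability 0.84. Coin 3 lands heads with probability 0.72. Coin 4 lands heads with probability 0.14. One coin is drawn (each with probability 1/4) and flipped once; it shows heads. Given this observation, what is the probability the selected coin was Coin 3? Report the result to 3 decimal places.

Posterior probability ≈ 0.278

Tabulate prior·likelihood by source: [1] prior 0.25, lik 0.89, product 0.2225; [2] prior 0.25, lik 0.84, product 0.2100; [3] prior 0.25, lik 0.72, product 0.1800; [4] prior 0.25, lik 0.14, product 0.03500.
Normalizing constant = 0.64750; the posterior for Coin 3 is its product over the sum, 0.1800/0.64750 = 0.278.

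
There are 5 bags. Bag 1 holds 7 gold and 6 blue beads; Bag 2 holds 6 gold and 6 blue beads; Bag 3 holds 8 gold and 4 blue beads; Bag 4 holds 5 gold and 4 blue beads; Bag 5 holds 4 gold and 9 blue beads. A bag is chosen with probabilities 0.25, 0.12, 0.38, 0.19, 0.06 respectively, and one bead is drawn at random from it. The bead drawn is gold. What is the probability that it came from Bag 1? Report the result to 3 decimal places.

Posterior probability ≈ 0.235

P(gold|Bag 1) = 0.5385; P(gold|Bag 2) = 0.5; P(gold|Bag 3) = 0.6667; P(gold|Bag 4) = 0.5556; P(gold|Bag 5) = 0.3077.
Prior × likelihood for each source: 0.25·0.5385=0.1346, 0.12·0.5=0.06000, 0.38·0.6667=0.2533, 0.19·0.5556=0.1056, 0.06·0.3077=0.01846. Summing gives P(gold) = 0.57197.
P(Bag 1 | gold) = 0.1346 / 0.57197 = 0.235.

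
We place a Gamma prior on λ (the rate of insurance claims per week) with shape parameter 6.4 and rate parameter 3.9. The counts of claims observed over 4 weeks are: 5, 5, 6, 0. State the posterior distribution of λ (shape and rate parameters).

Posterior: Gamma(shape=22.4, rate=7.9)

The Poisson likelihood adds the total count to the shape and the number of exposure periods to the rate. Here ∑xᵢ = 16 and n = 4, so shape 6.4→22.4 and rate 3.9→7.9.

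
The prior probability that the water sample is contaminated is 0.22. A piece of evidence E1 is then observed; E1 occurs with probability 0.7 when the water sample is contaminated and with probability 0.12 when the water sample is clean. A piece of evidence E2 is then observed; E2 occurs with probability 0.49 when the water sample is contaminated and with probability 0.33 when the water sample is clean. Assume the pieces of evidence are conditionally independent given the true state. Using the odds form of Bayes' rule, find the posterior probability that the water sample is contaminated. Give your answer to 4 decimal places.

Prior odds = 0.22/(1−0.22) = 0.28205.
Likelihood ratio for E1 = 0.7/0.12 = 5.8333.
Likelihood ratio for E2 = 0.49/0.33 = 1.4848.
Posterior odds = prior odds × LR₁ × LR₂ = 2.4430.
Posterior probability = odds/(1+odds) = 2.4430/3.4430 = 0.7096.

Posterior probability ≈ 0.7096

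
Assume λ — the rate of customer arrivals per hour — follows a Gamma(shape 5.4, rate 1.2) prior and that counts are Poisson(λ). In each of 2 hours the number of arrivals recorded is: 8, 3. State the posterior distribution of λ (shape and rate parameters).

The Poisson likelihood adds the total count to the shape and the number of exposure periods to the rate. Here ∑xᵢ = 11 and n = 2, so shape 5.4→16.4 and rate 1.2→3.2.

Posterior: Gamma(shape=16.4, rate=3.2)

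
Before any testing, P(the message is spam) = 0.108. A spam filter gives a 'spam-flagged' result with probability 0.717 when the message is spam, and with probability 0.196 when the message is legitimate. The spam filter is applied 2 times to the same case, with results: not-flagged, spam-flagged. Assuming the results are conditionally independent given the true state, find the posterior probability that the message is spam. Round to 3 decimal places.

Let H be the event that the message is spam; start with P(H) = 0.108. P('spam-flagged'|H) = 0.717, P('spam-flagged'|¬H) = 0.196.
Update on result 1 ('not-flagged'): P(H) ← 0.283·0.1080 / (0.283·0.1080 + 0.804·0.8920) = 0.030564/0.74773 = 0.0409.
Update on result 2 ('spam-flagged'): P(H) ← 0.717·0.0409 / (0.717·0.0409 + 0.196·0.9591) = 0.029308/0.21730 = 0.1349.

Posterior P(H) ≈ 0.135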